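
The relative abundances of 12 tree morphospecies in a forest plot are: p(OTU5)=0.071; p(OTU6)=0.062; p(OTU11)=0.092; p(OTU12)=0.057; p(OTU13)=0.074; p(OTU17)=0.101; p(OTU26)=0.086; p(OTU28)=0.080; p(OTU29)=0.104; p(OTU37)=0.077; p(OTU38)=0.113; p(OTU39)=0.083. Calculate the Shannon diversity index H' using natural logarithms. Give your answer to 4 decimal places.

2.4661

Each pᵢ ln pᵢ term (working shown to 6 dp, full precision carried): 0.071×(-2.645075)=-0.187800, 0.062×(-2.780621)=-0.172398, 0.092×(-2.385967)=-0.219509, 0.057×(-2.864704)=-0.163288, 0.074×(-2.603690)=-0.192673, 0.101×(-2.292635)=-0.231556, 0.086×(-2.453408)=-0.210993, 0.08×(-2.525729)=-0.202058, 0.104×(-2.263364)=-0.235390, 0.077×(-2.563950)=-0.197424, 0.113×(-2.180367)=-0.246382, 0.083×(-2.488915)=-0.206580.
Sum = -2.466052, so H' = 2.4661.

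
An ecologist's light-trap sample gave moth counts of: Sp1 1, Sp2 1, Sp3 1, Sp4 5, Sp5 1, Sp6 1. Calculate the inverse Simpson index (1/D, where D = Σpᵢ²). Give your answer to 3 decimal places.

3.333

Total N = 1+1+1+5+1+1 = 10, so the proportions are 0.1, 0.1, 0.1, 0.5, 0.1, 0.1 (working shown to 7 dp, full precision carried).
D = 0.1² + 0.1² + 0.1² + 0.5² + 0.1² + 0.1² = 0.0100000 + 0.0100000 + 0.0100000 + 0.2500000 + 0.0100000 + 0.0100000 = 0.3000000.
So 1/D = 3.33333, i.e. 3.333 to 3 decimal places.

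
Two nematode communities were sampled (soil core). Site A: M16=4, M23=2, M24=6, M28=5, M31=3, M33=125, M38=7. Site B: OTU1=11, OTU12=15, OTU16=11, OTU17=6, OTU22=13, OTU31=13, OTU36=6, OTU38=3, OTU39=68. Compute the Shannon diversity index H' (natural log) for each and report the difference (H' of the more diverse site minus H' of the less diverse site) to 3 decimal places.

Site A: N=152, proportions 0.02632, 0.01316, 0.03947, 0.03289, 0.01974, 0.82237, 0.04605, giving H' = 0.77266 (working shown to 5 dp, full precision carried).
Site B: N=146, proportions 0.07534, 0.10274, 0.07534, 0.0411, 0.08904, 0.08904, 0.0411, 0.02055, 0.46575, giving H' = 1.75219.
Difference = |0.77266 − 1.75219| = 0.97953, i.e. 0.980 to 3 decimal places.

0.980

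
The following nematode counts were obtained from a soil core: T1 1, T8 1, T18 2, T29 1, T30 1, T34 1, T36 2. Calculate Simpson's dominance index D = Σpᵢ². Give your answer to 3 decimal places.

0.160

Total N = 1+1+2+1+1+1+2 = 9, so the proportions are 0.111111, 0.111111, 0.222222, 0.111111, 0.111111, 0.111111, 0.222222 (working shown to 6 dp, full precision carried).
D = 0.111111² + 0.111111² + 0.222222² + 0.111111² + 0.111111² + 0.111111² + 0.222222² = 0.012346 + 0.012346 + 0.049383 + 0.012346 + 0.012346 + 0.012346 + 0.049383 = 0.160494.
To 3 decimal places, D = 0.160.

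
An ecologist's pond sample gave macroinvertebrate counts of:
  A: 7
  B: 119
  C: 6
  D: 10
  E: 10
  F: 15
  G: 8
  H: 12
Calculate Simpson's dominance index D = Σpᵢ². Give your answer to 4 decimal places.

Total N = 7+119+6+10+10+15+8+12 = 187, so the proportions are 0.037433, 0.636364, 0.032086, 0.053476, 0.053476, 0.080214, 0.042781, 0.064171 (working shown to 6 dp, full precision carried).
D = 0.037433² + 0.636364² + 0.032086² + 0.053476² + 0.053476² + 0.080214² + 0.042781² + 0.064171² = 0.001401 + 0.404959 + 0.001029 + 0.002860 + 0.002860 + 0.006434 + 0.001830 + 0.004118 = 0.425491.
To 4 decimal places, D = 0.4255.

0.4255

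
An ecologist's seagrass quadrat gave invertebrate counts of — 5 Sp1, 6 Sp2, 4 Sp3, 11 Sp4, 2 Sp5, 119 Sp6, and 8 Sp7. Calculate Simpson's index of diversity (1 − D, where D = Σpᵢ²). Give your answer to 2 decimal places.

0.40

Total N = 5+6+4+11+2+119+8 = 155, so the proportions are 0.0323, 0.0387, 0.0258, 0.071, 0.0129, 0.7677, 0.0516 (working shown to 4 dp, full precision carried).
D = 0.0323² + 0.0387² + 0.0258² + 0.071² + 0.0129² + 0.7677² + 0.0516² = 0.0010 + 0.0015 + 0.0007 + 0.0050 + 0.0002 + 0.5894 + 0.0027 = 0.6005.
So 1 − D = 0.3995, i.e. 0.40 to 2 decimal places.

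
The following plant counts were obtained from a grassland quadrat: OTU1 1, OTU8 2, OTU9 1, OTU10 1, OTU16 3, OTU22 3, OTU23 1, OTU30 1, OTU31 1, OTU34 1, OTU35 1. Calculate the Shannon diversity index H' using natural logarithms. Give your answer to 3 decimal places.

2.274

Total N = 1+2+1+1+3+3+1+1+1+1+1 = 16, so the proportions are 0.0625, 0.125, 0.0625, 0.0625, 0.1875, 0.1875, 0.0625, 0.0625, 0.0625, 0.0625, 0.0625 (working shown to 5 dp, full precision carried).
Each pᵢ ln pᵢ term: 0.0625×(-2.77259)=-0.17329, 0.125×(-2.07944)=-0.25993, 0.0625×(-2.77259)=-0.17329, 0.0625×(-2.77259)=-0.17329, 0.1875×(-1.67398)=-0.31387, 0.1875×(-1.67398)=-0.31387, 0.0625×(-2.77259)=-0.17329, 0.0625×(-2.77259)=-0.17329, 0.0625×(-2.77259)=-0.17329, 0.0625×(-2.77259)=-0.17329, 0.0625×(-2.77259)=-0.17329.
Sum = -2.27397, so H' = 2.274.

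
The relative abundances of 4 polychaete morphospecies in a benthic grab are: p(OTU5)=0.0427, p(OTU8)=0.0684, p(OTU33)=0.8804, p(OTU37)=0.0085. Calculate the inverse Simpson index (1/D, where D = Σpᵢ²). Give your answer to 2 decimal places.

D = 0.0427² + 0.0684² + 0.8804² + 0.0085² = 0.00182 + 0.00468 + 0.77510 + 0.00007 = 0.78168 (working shown to 5 dp, full precision carried).
So 1/D = 1.2793, i.e. 1.28 to 2 decimal places.

1.28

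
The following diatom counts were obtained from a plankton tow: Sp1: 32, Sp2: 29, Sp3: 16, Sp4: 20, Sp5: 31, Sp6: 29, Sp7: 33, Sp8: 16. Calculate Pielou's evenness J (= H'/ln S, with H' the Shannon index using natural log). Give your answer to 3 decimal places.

Total N = 32+29+16+20+31+29+33+16 = 206, so the proportions are 0.15534, 0.14078, 0.07767, 0.09709, 0.15049, 0.14078, 0.16019, 0.07767 (working shown to 5 dp, full precision carried).
H' = −Σ pᵢ ln pᵢ = −((-0.28926) + (-0.27600) + (-0.19847) + (-0.22642) + (-0.28500) + (-0.27600) + (-0.29337) + (-0.19847)) = 2.04301.
With S = 8 species, ln S = 2.07944, so J = 2.04301/2.07944 = 0.98248, i.e. 0.982 to 3 decimal places.

0.982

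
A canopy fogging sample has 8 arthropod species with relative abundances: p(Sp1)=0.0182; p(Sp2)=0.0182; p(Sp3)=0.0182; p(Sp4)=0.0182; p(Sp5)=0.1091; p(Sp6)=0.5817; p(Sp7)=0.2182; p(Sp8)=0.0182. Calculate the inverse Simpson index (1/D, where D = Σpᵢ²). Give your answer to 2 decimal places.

2.50

D = 0.0182² + 0.0182² + 0.0182² + 0.0182² + 0.1091² + 0.5817² + 0.2182² + 0.0182² = 0.00033 + 0.00033 + 0.00033 + 0.00033 + 0.01190 + 0.33837 + 0.04761 + 0.00033 = 0.39955 (working shown to 5 dp, full precision carried).
So 1/D = 2.5028, i.e. 2.50 to 2 decimal places.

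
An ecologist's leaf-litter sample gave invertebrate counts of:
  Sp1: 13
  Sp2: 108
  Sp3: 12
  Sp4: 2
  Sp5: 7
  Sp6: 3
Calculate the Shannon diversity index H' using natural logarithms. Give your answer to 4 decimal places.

0.9275

Total N = 13+108+12+2+7+3 = 145, so the proportions are 0.089655, 0.744828, 0.082759, 0.013793, 0.048276, 0.02069 (working shown to 6 dp, full precision carried).
Each pᵢ ln pᵢ term: 0.089655×(-2.411784)=-0.216229, 0.744828×(-0.294603)=-0.219428, 0.082759×(-2.491827)=-0.206220, 0.013793×(-4.283587)=-0.059084, 0.048276×(-3.030824)=-0.146316, 0.02069×(-3.878121)=-0.080237.
Sum = -0.927514, so H' = 0.9275.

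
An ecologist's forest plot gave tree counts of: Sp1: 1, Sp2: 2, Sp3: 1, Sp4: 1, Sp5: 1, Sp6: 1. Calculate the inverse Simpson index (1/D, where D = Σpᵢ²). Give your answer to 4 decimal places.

5.4444

Total N = 1+2+1+1+1+1 = 7, so the proportions are 0.14285714, 0.28571429, 0.14285714, 0.14285714, 0.14285714, 0.14285714 (working shown to 8 dp, full precision carried).
D = 0.14285714² + 0.28571429² + 0.14285714² + 0.14285714² + 0.14285714² + 0.14285714² = 0.02040816 + 0.08163265 + 0.02040816 + 0.02040816 + 0.02040816 + 0.02040816 = 0.18367347.
So 1/D = 5.444444, i.e. 5.4444 to 4 decimal places.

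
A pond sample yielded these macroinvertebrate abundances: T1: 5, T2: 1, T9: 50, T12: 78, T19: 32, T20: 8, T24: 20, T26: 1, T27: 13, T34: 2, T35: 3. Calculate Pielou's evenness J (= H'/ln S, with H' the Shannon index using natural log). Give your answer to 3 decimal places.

0.730

Total N = 5+1+50+78+32+8+20+1+13+2+3 = 213, so the proportions are 0.02347, 0.00469, 0.23474, 0.3662, 0.15023, 0.03756, 0.0939, 0.00469, 0.06103, 0.00939, 0.01408 (working shown to 5 dp, full precision carried).
H' = −Σ pᵢ ln pᵢ = −((-0.08807) + (-0.02517) + (-0.34020) + (-0.36788) + (-0.28478) + (-0.12326) + (-0.22212) + (-0.02517) + (-0.17067) + (-0.04383) + (-0.06004)) = 1.75119.
With S = 11 species, ln S = 2.39790, so J = 1.75119/2.39790 = 0.73030, i.e. 0.730 to 3 decimal places.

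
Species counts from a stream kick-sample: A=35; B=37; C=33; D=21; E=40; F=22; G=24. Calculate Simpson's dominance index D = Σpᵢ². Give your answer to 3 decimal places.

0.151

Total N = 35+37+33+21+40+22+24 = 212, so the proportions are 0.16509, 0.17453, 0.15566, 0.09906, 0.18868, 0.10377, 0.11321 (working shown to 5 dp, full precision carried).
D = 0.16509² + 0.17453² + 0.15566² + 0.09906² + 0.18868² + 0.10377² + 0.11321² = 0.02726 + 0.03046 + 0.02423 + 0.00981 + 0.03560 + 0.01077 + 0.01282 = 0.15094.
To 3 decimal places, D = 0.151.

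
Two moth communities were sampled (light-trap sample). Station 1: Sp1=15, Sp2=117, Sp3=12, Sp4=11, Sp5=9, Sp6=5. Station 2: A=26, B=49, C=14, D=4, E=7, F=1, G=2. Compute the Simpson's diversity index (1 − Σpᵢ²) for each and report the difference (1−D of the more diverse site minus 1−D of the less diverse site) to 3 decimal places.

Station 1: N=169, proportions 0.08876, 0.69231, 0.07101, 0.06509, 0.05325, 0.02959, giving 1−D = 0.49984 (working shown to 5 dp, full precision carried).
Station 2: N=103, proportions 0.25243, 0.47573, 0.13592, 0.03883, 0.06796, 0.00971, 0.01942, giving 1−D = 0.68489.
Difference = |0.49984 − 0.68489| = 0.18505, i.e. 0.185 to 3 decimal places.

0.185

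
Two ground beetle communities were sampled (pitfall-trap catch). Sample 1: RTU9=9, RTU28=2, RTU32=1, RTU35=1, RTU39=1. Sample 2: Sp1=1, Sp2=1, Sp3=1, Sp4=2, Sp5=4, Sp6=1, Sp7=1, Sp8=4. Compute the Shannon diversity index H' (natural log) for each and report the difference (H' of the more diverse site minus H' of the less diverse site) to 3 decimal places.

Sample 1: N=14, proportions 0.64286, 0.14286, 0.07143, 0.07143, 0.07143, giving H' = 1.12753 (working shown to 5 dp, full precision carried).
Sample 2: N=15, proportions 0.06667, 0.06667, 0.06667, 0.13333, 0.26667, 0.06667, 0.06667, 0.26667, giving H' = 1.87627.
Difference = |1.12753 − 1.87627| = 0.74874, i.e. 0.749 to 3 decimal places.

0.749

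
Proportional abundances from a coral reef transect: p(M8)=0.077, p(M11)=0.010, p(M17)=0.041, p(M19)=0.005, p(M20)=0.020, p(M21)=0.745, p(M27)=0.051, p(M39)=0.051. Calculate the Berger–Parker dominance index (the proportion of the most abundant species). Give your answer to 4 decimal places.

The largest proportion is 0.745, i.e. d = 0.7450 to 4 decimal places.

0.7450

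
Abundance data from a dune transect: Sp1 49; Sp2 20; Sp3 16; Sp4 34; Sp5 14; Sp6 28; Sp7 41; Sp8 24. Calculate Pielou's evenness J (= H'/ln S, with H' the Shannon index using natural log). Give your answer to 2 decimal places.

0.96

Total N = 49+20+16+34+14+28+41+24 = 226, so the proportions are 0.2168, 0.0885, 0.0708, 0.1504, 0.0619, 0.1239, 0.1814, 0.1062 (working shown to 4 dp, full precision carried).
H' = −Σ pᵢ ln pᵢ = −((-0.3314) + (-0.2146) + (-0.1875) + (-0.2850) + (-0.1723) + (-0.2587) + (-0.3097) + (-0.2381)) = 1.9973.
With S = 8 species, ln S = 2.0794, so J = 1.9973/2.0794 = 0.9605, i.e. 0.96 to 2 decimal places.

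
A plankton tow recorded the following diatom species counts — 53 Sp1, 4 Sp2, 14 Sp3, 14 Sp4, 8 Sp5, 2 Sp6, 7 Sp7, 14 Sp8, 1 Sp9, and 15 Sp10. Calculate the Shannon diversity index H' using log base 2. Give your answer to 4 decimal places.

2.6827

Total N = 53+4+14+14+8+2+7+14+1+15 = 132, so the proportions are 0.401515, 0.030303, 0.106061, 0.106061, 0.060606, 0.015152, 0.05303, 0.106061, 0.007576, 0.113636 (working shown to 6 dp, full precision carried).
Each pᵢ log₂ pᵢ term: 0.401515×(-1.316474)=-0.528584, 0.030303×(-5.044394)=-0.152860, 0.106061×(-3.237039)=-0.343322, 0.106061×(-3.237039)=-0.343322, 0.060606×(-4.044394)=-0.245115, 0.015152×(-6.044394)=-0.091582, 0.05303×(-4.237039)=-0.224691, 0.106061×(-3.237039)=-0.343322, 0.007576×(-7.044394)=-0.053367, 0.113636×(-3.137504)=-0.356534.
Sum = -2.682701, so H' = 2.6827.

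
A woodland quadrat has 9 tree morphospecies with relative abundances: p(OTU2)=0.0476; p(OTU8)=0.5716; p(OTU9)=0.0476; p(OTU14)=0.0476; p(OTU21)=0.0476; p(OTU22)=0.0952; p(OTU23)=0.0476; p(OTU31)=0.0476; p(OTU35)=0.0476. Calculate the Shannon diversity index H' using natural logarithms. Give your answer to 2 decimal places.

1.56

Each pᵢ ln pᵢ term (working shown to 4 dp, full precision carried): 0.0476×(-3.0449)=-0.1449, 0.5716×(-0.5593)=-0.3197, 0.0476×(-3.0449)=-0.1449, 0.0476×(-3.0449)=-0.1449, 0.0476×(-3.0449)=-0.1449, 0.0952×(-2.3518)=-0.2239, 0.0476×(-3.0449)=-0.1449, 0.0476×(-3.0449)=-0.1449, 0.0476×(-3.0449)=-0.1449.
Sum = -1.5582, so H' = 1.56.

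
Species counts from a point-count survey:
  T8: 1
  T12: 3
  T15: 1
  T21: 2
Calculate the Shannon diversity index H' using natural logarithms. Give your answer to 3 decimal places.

Total N = 1+3+1+2 = 7, so the proportions are 0.14286, 0.42857, 0.14286, 0.28571 (working shown to 5 dp, full precision carried).
Each pᵢ ln pᵢ term: 0.14286×(-1.94591)=-0.27799, 0.42857×(-0.84730)=-0.36313, 0.14286×(-1.94591)=-0.27799, 0.28571×(-1.25276)=-0.35793.
Sum = -1.27703, so H' = 1.277.

1.277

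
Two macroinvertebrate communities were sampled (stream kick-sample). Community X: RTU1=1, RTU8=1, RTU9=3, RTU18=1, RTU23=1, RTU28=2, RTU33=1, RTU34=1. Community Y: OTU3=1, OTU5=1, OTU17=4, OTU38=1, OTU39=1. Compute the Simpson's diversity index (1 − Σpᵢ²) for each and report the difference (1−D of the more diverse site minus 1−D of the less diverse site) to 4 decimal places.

Community X: N=11, proportions 0.090909, 0.090909, 0.272727, 0.090909, 0.090909, 0.181818, 0.090909, 0.090909, giving 1−D = 0.842975 (working shown to 6 dp, full precision carried).
Community Y: N=8, proportions 0.125, 0.125, 0.5, 0.125, 0.125, giving 1−D = 0.687500.
Difference = |0.842975 − 0.687500| = 0.155475, i.e. 0.1555 to 4 decimal places.

0.1555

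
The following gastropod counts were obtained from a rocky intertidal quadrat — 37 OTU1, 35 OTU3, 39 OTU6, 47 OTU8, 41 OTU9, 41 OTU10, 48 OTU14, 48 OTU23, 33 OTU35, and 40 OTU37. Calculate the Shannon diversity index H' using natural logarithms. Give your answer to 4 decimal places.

Total N = 37+35+39+47+41+41+48+48+33+40 = 409, so the proportions are 0.090465, 0.085575, 0.095355, 0.114914, 0.100244, 0.100244, 0.117359, 0.117359, 0.080685, 0.0978 (working shown to 6 dp, full precision carried).
Each pᵢ ln pᵢ term: 0.090465×(-2.402797)=-0.217368, 0.085575×(-2.458367)=-0.210374, 0.095355×(-2.350154)=-0.224098, 0.114914×(-2.163568)=-0.248625, 0.100244×(-2.300143)=-0.230577, 0.100244×(-2.300143)=-0.230577, 0.117359×(-2.142514)=-0.251444, 0.117359×(-2.142514)=-0.251444, 0.080685×(-2.517208)=-0.203100, 0.0978×(-2.324836)=-0.227368.
Sum = -2.294974, so H' = 2.2950.

2.2950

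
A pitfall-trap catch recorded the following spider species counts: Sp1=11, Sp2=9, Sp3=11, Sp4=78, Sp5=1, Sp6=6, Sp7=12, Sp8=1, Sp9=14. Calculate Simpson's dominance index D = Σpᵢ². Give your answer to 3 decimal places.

0.332

Total N = 11+9+11+78+1+6+12+1+14 = 143, so the proportions are 0.07692, 0.06294, 0.07692, 0.54545, 0.00699, 0.04196, 0.08392, 0.00699, 0.0979 (working shown to 5 dp, full precision carried).
D = 0.07692² + 0.06294² + 0.07692² + 0.54545² + 0.00699² + 0.04196² + 0.08392² + 0.00699² + 0.0979² = 0.00592 + 0.00396 + 0.00592 + 0.29752 + 0.00005 + 0.00176 + 0.00704 + 0.00005 + 0.00958 = 0.33180.
To 3 decimal places, D = 0.332.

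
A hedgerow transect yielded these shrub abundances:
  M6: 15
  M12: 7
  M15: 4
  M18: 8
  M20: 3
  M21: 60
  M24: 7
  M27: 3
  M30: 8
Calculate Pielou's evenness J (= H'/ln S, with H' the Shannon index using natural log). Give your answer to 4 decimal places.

0.7390

Total N = 15+7+4+8+3+60+7+3+8 = 115, so the proportions are 0.130435, 0.06087, 0.034783, 0.069565, 0.026087, 0.521739, 0.06087, 0.026087, 0.069565 (working shown to 6 dp, full precision carried).
H' = −Σ pᵢ ln pᵢ = −((-0.265680) + (-0.170375) + (-0.116822) + (-0.185425) + (-0.095121) + (-0.339437) + (-0.170375) + (-0.095121) + (-0.185425)) = 1.623784.
With S = 9 species, ln S = 2.197225, so J = 1.623784/2.197225 = 0.739016, i.e. 0.7390 to 4 decimal places.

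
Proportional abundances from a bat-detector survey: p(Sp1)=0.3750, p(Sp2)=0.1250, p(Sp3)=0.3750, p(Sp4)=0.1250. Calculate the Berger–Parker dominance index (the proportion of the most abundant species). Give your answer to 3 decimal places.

The largest proportion is 0.375, i.e. d = 0.375 to 3 decimal places.

0.375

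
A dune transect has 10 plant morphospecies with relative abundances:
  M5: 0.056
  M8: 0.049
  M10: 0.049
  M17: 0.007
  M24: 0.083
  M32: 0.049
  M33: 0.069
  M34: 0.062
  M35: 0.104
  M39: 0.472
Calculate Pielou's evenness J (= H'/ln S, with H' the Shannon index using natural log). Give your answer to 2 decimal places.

H' = −Σ pᵢ ln pᵢ = −((-0.1614) + (-0.1478) + (-0.1478) + (-0.0347) + (-0.2066) + (-0.1478) + (-0.1845) + (-0.1724) + (-0.2354) + (-0.3544)) = 1.7927 (working shown to 4 dp, full precision carried).
With S = 10 species, ln S = 2.3026, so J = 1.7927/2.3026 = 0.7786, i.e. 0.78 to 2 decimal places.

0.78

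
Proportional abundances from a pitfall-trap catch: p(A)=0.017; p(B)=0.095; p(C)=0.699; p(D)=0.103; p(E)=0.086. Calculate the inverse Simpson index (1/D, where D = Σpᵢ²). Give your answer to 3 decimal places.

1.938

D = 0.017² + 0.095² + 0.699² + 0.103² + 0.086² = 0.000289 + 0.009025 + 0.488601 + 0.010609 + 0.007396 = 0.515920 (working shown to 6 dp, full precision carried).
So 1/D = 1.93829, i.e. 1.938 to 3 decimal places.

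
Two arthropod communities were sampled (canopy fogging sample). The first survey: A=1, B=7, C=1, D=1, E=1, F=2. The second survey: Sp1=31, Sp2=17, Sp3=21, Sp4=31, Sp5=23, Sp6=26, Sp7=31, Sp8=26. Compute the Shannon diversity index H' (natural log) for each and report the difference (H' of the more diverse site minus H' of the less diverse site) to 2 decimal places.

0.65

The first survey: N=13, proportions 0.0769, 0.5385, 0.0769, 0.0769, 0.0769, 0.1538, giving H' = 1.4105 (working shown to 4 dp, full precision carried).
The second survey: N=206, proportions 0.1505, 0.0825, 0.1019, 0.1505, 0.1117, 0.1262, 0.1505, 0.1262, giving H' = 2.0609.
Difference = |1.4105 − 2.0609| = 0.6504, i.e. 0.65 to 2 decimal places.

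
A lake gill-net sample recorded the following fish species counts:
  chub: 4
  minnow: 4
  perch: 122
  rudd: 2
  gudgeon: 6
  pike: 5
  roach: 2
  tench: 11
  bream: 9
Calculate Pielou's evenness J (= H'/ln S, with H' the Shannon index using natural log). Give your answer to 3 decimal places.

Total N = 4+4+122+2+6+5+2+11+9 = 165, so the proportions are 0.02424, 0.02424, 0.73939, 0.01212, 0.03636, 0.0303, 0.01212, 0.06667, 0.05455 (working shown to 5 dp, full precision carried).
H' = −Σ pᵢ ln pᵢ = −((-0.09017) + (-0.09017) + (-0.22324) + (-0.05349) + (-0.12052) + (-0.10595) + (-0.05349) + (-0.18054) + (-0.15866)) = 1.07623.
With S = 9 species, ln S = 2.19722, so J = 1.07623/2.19722 = 0.48981, i.e. 0.490 to 3 decimal places.

0.490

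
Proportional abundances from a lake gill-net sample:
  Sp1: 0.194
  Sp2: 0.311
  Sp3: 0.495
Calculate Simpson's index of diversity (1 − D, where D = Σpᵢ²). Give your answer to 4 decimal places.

0.6206

D = 0.194² + 0.311² + 0.495² = 0.037636 + 0.096721 + 0.245025 = 0.379382 (working shown to 6 dp, full precision carried).
So 1 − D = 0.620618, i.e. 0.6206 to 4 decimal places.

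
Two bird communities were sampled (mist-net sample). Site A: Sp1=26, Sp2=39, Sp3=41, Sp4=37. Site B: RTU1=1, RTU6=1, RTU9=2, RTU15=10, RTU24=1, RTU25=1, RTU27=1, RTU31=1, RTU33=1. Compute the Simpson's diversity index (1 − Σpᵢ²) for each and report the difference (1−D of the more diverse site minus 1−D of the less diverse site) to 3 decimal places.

Site A: N=143, proportions 0.18182, 0.27273, 0.28671, 0.25874, giving 1−D = 0.74341 (working shown to 5 dp, full precision carried).
Site B: N=19, proportions 0.05263, 0.05263, 0.10526, 0.52632, 0.05263, 0.05263, 0.05263, 0.05263, 0.05263, giving 1−D = 0.69252.
Difference = |0.74341 − 0.69252| = 0.05089, i.e. 0.051 to 3 decimal places.

0.051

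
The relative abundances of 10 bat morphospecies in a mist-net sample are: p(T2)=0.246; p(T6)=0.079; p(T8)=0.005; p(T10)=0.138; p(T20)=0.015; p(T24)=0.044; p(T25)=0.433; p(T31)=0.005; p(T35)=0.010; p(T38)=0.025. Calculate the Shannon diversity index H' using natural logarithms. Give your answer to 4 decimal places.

Each pᵢ ln pᵢ term (working shown to 7 dp, full precision carried): 0.246×(-1.4024237)=-0.3449962, 0.079×(-2.5383074)=-0.2005263, 0.005×(-5.2983174)=-0.0264916, 0.138×(-1.9805016)=-0.2733092, 0.015×(-4.1997051)=-0.0629956, 0.044×(-3.1235656)=-0.1374369, 0.433×(-0.8370176)=-0.3624286, 0.005×(-5.2983174)=-0.0264916, 0.01×(-4.6051702)=-0.0460517, 0.025×(-3.6888795)=-0.0922220.
Sum = -1.5729497, so H' = 1.5729.

1.5729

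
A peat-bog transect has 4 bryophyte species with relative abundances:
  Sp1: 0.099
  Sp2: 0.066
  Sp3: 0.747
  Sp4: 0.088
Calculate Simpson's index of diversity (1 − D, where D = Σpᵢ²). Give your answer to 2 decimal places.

0.42

D = 0.099² + 0.066² + 0.747² + 0.088² = 0.0098 + 0.0044 + 0.5580 + 0.0077 = 0.5799 (working shown to 4 dp, full precision carried).
So 1 − D = 0.4201, i.e. 0.42 to 2 decimal places.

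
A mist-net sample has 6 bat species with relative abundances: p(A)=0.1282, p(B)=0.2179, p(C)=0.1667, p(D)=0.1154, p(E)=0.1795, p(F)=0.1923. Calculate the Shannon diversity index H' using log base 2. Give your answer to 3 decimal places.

Each pᵢ log₂ pᵢ term (working shown to 5 dp, full precision carried): 0.1282×(-2.96353)=-0.37992, 0.2179×(-2.19826)=-0.47900, 0.1667×(-2.58467)=-0.43087, 0.1154×(-3.11528)=-0.35950, 0.1795×(-2.47794)=-0.44479, 0.1923×(-2.37857)=-0.45740.
Sum = -2.55148, so H' = 2.551.

2.551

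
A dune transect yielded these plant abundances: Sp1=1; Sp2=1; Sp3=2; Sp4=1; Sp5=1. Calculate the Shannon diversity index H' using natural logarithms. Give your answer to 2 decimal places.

Total N = 1+1+2+1+1 = 6, so the proportions are 0.1667, 0.1667, 0.3333, 0.1667, 0.1667 (working shown to 4 dp, full precision carried).
Each pᵢ ln pᵢ term: 0.1667×(-1.7918)=-0.2986, 0.1667×(-1.7918)=-0.2986, 0.3333×(-1.0986)=-0.3662, 0.1667×(-1.7918)=-0.2986, 0.1667×(-1.7918)=-0.2986.
Sum = -1.5607, so H' = 1.56.

1.56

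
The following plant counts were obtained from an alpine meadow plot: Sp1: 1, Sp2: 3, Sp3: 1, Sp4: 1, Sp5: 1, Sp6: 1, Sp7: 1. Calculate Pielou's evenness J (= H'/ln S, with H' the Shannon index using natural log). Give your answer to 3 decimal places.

Total N = 1+3+1+1+1+1+1 = 9, so the proportions are 0.11111, 0.33333, 0.11111, 0.11111, 0.11111, 0.11111, 0.11111 (working shown to 5 dp, full precision carried).
H' = −Σ pᵢ ln pᵢ = −((-0.24414) + (-0.36620) + (-0.24414) + (-0.24414) + (-0.24414) + (-0.24414) + (-0.24414)) = 1.83102.
With S = 7 species, ln S = 1.94591, so J = 1.83102/1.94591 = 0.94096, i.e. 0.941 to 3 decimal places.

0.941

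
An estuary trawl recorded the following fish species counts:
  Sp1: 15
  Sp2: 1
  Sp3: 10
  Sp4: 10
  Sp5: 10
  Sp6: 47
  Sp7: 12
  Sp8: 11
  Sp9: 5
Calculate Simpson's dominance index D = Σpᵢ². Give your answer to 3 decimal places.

Total N = 15+1+10+10+10+47+12+11+5 = 121, so the proportions are 0.12397, 0.00826, 0.08264, 0.08264, 0.08264, 0.38843, 0.09917, 0.09091, 0.04132 (working shown to 5 dp, full precision carried).
D = 0.12397² + 0.00826² + 0.08264² + 0.08264² + 0.08264² + 0.38843² + 0.09917² + 0.09091² + 0.04132² = 0.01537 + 0.00007 + 0.00683 + 0.00683 + 0.00683 + 0.15088 + 0.00984 + 0.00826 + 0.00171 = 0.20661.
To 3 decimal places, D = 0.207.

0.207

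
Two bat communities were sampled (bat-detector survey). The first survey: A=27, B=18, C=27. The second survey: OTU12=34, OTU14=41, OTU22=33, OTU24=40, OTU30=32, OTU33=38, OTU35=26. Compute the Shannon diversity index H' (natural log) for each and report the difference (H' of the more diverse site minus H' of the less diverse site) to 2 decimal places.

0.85

The first survey: N=72, proportions 0.375, 0.25, 0.375, giving H' = 1.0822 (working shown to 4 dp, full precision carried).
The second survey: N=244, proportions 0.1393, 0.168, 0.1352, 0.1639, 0.1311, 0.1557, 0.1066, giving H' = 1.9360.
Difference = |1.0822 − 1.9360| = 0.8538, i.e. 0.85 to 2 decimal places.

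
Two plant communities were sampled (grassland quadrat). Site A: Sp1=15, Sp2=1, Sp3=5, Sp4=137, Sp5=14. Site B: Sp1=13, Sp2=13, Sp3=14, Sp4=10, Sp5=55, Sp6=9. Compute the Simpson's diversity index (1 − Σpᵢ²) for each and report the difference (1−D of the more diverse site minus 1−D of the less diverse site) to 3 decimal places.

0.362

Site A: N=172, proportions 0.08721, 0.00581, 0.02907, 0.79651, 0.0814, giving 1−D = 0.35046 (working shown to 5 dp, full precision carried).
Site B: N=114, proportions 0.11404, 0.11404, 0.12281, 0.08772, 0.48246, 0.07895, giving 1−D = 0.71222.
Difference = |0.35046 − 0.71222| = 0.36176, i.e. 0.362 to 3 decimal places.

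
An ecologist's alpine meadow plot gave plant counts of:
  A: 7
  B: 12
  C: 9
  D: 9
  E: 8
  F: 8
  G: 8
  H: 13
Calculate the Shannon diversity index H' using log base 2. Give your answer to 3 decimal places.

Total N = 7+12+9+9+8+8+8+13 = 74, so the proportions are 0.09459, 0.16216, 0.12162, 0.12162, 0.10811, 0.10811, 0.10811, 0.17568 (working shown to 5 dp, full precision carried).
Each pᵢ log₂ pᵢ term: 0.09459×(-3.40210)=-0.32182, 0.16216×(-2.62449)=-0.42559, 0.12162×(-3.03953)=-0.36967, 0.12162×(-3.03953)=-0.36967, 0.10811×(-3.20945)=-0.34697, 0.10811×(-3.20945)=-0.34697, 0.10811×(-3.20945)=-0.34697, 0.17568×(-2.50901)=-0.44077.
Sum = -2.96843, so H' = 2.968.

2.968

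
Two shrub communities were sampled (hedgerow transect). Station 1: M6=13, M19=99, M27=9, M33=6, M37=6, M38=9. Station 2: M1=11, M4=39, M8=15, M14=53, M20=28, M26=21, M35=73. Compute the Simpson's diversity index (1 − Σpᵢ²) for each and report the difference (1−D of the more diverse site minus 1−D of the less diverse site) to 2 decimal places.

0.31

Station 1: N=142, proportions 0.0915, 0.6972, 0.0634, 0.0423, 0.0423, 0.0634, giving 1−D = 0.4939 (working shown to 4 dp, full precision carried).
Station 2: N=240, proportions 0.0458, 0.1625, 0.0625, 0.2208, 0.1167, 0.0875, 0.3042, giving 1−D = 0.8050.
Difference = |0.4939 − 0.8050| = 0.3111, i.e. 0.31 to 2 decimal places.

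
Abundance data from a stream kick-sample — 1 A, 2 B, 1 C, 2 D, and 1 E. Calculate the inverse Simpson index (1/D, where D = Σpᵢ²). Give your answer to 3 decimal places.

Total N = 1+2+1+2+1 = 7, so the proportions are 0.1428571, 0.2857143, 0.1428571, 0.2857143, 0.1428571 (working shown to 7 dp, full precision carried).
D = 0.1428571² + 0.2857143² + 0.1428571² + 0.2857143² + 0.1428571² = 0.0204082 + 0.0816327 + 0.0204082 + 0.0816327 + 0.0204082 = 0.2244898.
So 1/D = 4.45455, i.e. 4.455 to 3 decimal places.

4.455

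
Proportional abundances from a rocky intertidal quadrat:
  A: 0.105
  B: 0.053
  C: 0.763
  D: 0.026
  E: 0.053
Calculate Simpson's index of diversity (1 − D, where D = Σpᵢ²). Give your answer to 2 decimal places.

0.40

D = 0.105² + 0.053² + 0.763² + 0.026² + 0.053² = 0.0110 + 0.0028 + 0.5822 + 0.0007 + 0.0028 = 0.5995 (working shown to 4 dp, full precision carried).
So 1 − D = 0.4005, i.e. 0.40 to 2 decimal places.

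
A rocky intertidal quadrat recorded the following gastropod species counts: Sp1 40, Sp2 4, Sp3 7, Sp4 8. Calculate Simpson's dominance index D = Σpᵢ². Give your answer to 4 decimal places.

0.4967

Total N = 40+4+7+8 = 59, so the proportions are 0.677966, 0.067797, 0.118644, 0.135593 (working shown to 6 dp, full precision carried).
D = 0.677966² + 0.067797² + 0.118644² + 0.135593² = 0.459638 + 0.004596 + 0.014076 + 0.018386 = 0.496696.
To 4 decimal places, D = 0.4967.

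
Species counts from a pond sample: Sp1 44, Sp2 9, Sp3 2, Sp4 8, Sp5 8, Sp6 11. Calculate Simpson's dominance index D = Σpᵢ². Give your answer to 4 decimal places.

0.3376

Total N = 44+9+2+8+8+11 = 82, so the proportions are 0.536585, 0.109756, 0.02439, 0.097561, 0.097561, 0.134146 (working shown to 6 dp, full precision carried).
D = 0.536585² + 0.109756² + 0.02439² + 0.097561² + 0.097561² + 0.134146² = 0.287924 + 0.012046 + 0.000595 + 0.009518 + 0.009518 + 0.017995 = 0.337597.
To 4 decimal places, D = 0.3376.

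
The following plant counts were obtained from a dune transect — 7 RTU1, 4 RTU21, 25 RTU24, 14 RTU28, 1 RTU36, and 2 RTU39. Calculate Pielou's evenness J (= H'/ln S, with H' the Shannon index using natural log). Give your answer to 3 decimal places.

0.763

Total N = 7+4+25+14+1+2 = 53, so the proportions are 0.13208, 0.07547, 0.4717, 0.26415, 0.01887, 0.03774 (working shown to 5 dp, full precision carried).
H' = −Σ pᵢ ln pᵢ = −((-0.26737) + (-0.19502) + (-0.35444) + (-0.35165) + (-0.07491) + (-0.12367)) = 1.36706.
With S = 6 species, ln S = 1.79176, so J = 1.36706/1.79176 = 0.76297, i.e. 0.763 to 3 decimal places.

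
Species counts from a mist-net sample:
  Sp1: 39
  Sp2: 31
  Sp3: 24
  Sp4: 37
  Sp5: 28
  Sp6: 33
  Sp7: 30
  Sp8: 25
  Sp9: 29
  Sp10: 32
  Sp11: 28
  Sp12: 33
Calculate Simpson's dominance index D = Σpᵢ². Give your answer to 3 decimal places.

0.085

Total N = 39+31+24+37+28+33+30+25+29+32+28+33 = 369, so the proportions are 0.10569, 0.08401, 0.06504, 0.10027, 0.07588, 0.08943, 0.0813, 0.06775, 0.07859, 0.08672, 0.07588, 0.08943 (working shown to 5 dp, full precision carried).
D = 0.10569² + 0.08401² + 0.06504² + 0.10027² + 0.07588² + 0.08943² + 0.0813² + 0.06775² + 0.07859² + 0.08672² + 0.07588² + 0.08943² = 0.01117 + 0.00706 + 0.00423 + 0.01005 + 0.00576 + 0.00800 + 0.00661 + 0.00459 + 0.00618 + 0.00752 + 0.00576 + 0.00800 = 0.08492.
To 3 decimal places, D = 0.085.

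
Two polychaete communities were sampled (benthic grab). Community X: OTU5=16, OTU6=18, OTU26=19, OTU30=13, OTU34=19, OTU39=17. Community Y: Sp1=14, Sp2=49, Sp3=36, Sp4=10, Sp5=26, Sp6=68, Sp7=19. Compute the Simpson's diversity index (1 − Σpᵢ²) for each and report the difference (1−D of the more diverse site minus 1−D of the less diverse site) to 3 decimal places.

Community X: N=102, proportions 0.15686, 0.17647, 0.18627, 0.12745, 0.18627, 0.16667, giving 1−D = 0.83083 (working shown to 5 dp, full precision carried).
Community Y: N=222, proportions 0.06306, 0.22072, 0.16216, 0.04505, 0.11712, 0.30631, 0.08559, giving 1−D = 0.80411.
Difference = |0.83083 − 0.80411| = 0.02672, i.e. 0.027 to 3 decimal places.

0.027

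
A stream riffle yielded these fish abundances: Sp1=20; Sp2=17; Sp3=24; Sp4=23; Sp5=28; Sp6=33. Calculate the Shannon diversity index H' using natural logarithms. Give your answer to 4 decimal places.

1.7688

Total N = 20+17+24+23+28+33 = 145, so the proportions are 0.137931, 0.117241, 0.165517, 0.158621, 0.193103, 0.227586 (working shown to 6 dp, full precision carried).
Each pᵢ ln pᵢ term: 0.137931×(-1.981001)=-0.273242, 0.117241×(-2.143520)=-0.251309, 0.165517×(-1.798680)=-0.297713, 0.158621×(-1.841240)=-0.292059, 0.193103×(-1.644529)=-0.317564, 0.227586×(-1.480226)=-0.336879.
Sum = -1.768765, so H' = 1.7688.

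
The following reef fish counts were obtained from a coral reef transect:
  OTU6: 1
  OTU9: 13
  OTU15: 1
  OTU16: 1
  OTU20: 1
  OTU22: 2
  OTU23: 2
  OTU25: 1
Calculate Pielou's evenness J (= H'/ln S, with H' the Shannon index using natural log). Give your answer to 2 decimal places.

Total N = 1+13+1+1+1+2+2+1 = 22, so the proportions are 0.0455, 0.5909, 0.0455, 0.0455, 0.0455, 0.0909, 0.0909, 0.0455 (working shown to 4 dp, full precision carried).
H' = −Σ pᵢ ln pᵢ = −((-0.1405) + (-0.3109) + (-0.1405) + (-0.1405) + (-0.1405) + (-0.2180) + (-0.2180) + (-0.1405)) = 1.4494.
With S = 8 species, ln S = 2.0794, so J = 1.4494/2.0794 = 0.6970, i.e. 0.70 to 2 decimal places.

0.70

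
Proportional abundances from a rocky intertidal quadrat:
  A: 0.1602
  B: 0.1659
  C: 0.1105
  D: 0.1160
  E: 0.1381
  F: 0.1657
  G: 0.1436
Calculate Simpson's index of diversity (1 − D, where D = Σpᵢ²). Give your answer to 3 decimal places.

0.854

D = 0.1602² + 0.1659² + 0.1105² + 0.116² + 0.1381² + 0.1657² + 0.1436² = 0.02566 + 0.02752 + 0.01221 + 0.01346 + 0.01907 + 0.02746 + 0.02062 = 0.14600 (working shown to 5 dp, full precision carried).
So 1 − D = 0.85400, i.e. 0.854 to 3 decimal places.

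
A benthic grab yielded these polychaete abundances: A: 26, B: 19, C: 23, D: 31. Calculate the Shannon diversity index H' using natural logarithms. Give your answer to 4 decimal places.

Total N = 26+19+23+31 = 99, so the proportions are 0.262626, 0.191919, 0.232323, 0.313131 (working shown to 6 dp, full precision carried).
Each pᵢ ln pᵢ term: 0.262626×(-1.337023)=-0.351137, 0.191919×(-1.650681)=-0.316797, 0.232323×(-1.459626)=-0.339105, 0.313131×(-1.161133)=-0.363587.
Sum = -1.370627, so H' = 1.3706.

1.3706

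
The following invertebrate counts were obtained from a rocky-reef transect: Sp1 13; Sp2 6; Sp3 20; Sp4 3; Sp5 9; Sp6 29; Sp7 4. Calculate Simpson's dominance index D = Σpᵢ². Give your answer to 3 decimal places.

Total N = 13+6+20+3+9+29+4 = 84, so the proportions are 0.15476, 0.07143, 0.2381, 0.03571, 0.10714, 0.34524, 0.04762 (working shown to 5 dp, full precision carried).
D = 0.15476² + 0.07143² + 0.2381² + 0.03571² + 0.10714² + 0.34524² + 0.04762² = 0.02395 + 0.00510 + 0.05669 + 0.00128 + 0.01148 + 0.11919 + 0.00227 = 0.21995.
To 3 decimal places, D = 0.220.

0.220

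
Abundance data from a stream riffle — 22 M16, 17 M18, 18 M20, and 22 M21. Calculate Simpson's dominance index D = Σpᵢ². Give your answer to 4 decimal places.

Total N = 22+17+18+22 = 79, so the proportions are 0.278481, 0.21519, 0.227848, 0.278481 (working shown to 6 dp, full precision carried).
D = 0.278481² + 0.21519² + 0.227848² + 0.278481² = 0.077552 + 0.046307 + 0.051915 + 0.077552 = 0.253325.
To 4 decimal places, D = 0.2533.

0.2533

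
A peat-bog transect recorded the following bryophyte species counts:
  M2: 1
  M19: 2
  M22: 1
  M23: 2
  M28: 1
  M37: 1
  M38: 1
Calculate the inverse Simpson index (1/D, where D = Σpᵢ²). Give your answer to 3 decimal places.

6.231

Total N = 1+2+1+2+1+1+1 = 9, so the proportions are 0.1111111, 0.2222222, 0.1111111, 0.2222222, 0.1111111, 0.1111111, 0.1111111 (working shown to 7 dp, full precision carried).
D = 0.1111111² + 0.2222222² + 0.1111111² + 0.2222222² + 0.1111111² + 0.1111111² + 0.1111111² = 0.0123457 + 0.0493827 + 0.0123457 + 0.0493827 + 0.0123457 + 0.0123457 + 0.0123457 = 0.1604938.
So 1/D = 6.23077, i.e. 6.231 to 3 decimal places.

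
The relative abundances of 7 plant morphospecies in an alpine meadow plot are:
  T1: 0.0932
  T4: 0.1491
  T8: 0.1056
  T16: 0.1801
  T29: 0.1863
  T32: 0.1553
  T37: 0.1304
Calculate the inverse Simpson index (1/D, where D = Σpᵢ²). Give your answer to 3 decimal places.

D = 0.0932² + 0.1491² + 0.1056² + 0.1801² + 0.1863² + 0.1553² + 0.1304² = 0.0086862 + 0.0222308 + 0.0111514 + 0.0324360 + 0.0347077 + 0.0241181 + 0.0170042 = 0.1503344 (working shown to 7 dp, full precision carried).
So 1/D = 6.65184, i.e. 6.652 to 3 decimal places.

6.652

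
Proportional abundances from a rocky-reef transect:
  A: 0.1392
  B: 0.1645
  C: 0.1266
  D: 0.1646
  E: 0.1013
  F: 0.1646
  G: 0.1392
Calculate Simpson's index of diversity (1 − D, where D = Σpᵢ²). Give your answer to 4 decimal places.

D = 0.1392² + 0.1645² + 0.1266² + 0.1646² + 0.1013² + 0.1646² + 0.1392² = 0.019377 + 0.027060 + 0.016028 + 0.027093 + 0.010262 + 0.027093 + 0.019377 = 0.146289 (working shown to 6 dp, full precision carried).
So 1 − D = 0.853711, i.e. 0.8537 to 4 decimal places.

0.8537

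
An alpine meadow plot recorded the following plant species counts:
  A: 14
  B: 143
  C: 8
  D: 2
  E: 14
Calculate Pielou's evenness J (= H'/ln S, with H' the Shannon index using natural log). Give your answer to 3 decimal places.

Total N = 14+143+8+2+14 = 181, so the proportions are 0.07735, 0.79006, 0.0442, 0.01105, 0.07735 (working shown to 5 dp, full precision carried).
H' = −Σ pᵢ ln pᵢ = −((-0.19797) + (-0.18618) + (-0.13786) + (-0.04978) + (-0.19797)) = 0.76976.
With S = 5 species, ln S = 1.60944, so J = 0.76976/1.60944 = 0.47828, i.e. 0.478 to 3 decimal places.

0.478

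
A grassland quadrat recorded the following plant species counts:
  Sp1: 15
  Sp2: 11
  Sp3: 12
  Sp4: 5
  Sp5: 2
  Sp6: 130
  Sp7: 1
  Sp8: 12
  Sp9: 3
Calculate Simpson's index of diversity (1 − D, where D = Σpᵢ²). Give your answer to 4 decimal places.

Total N = 15+11+12+5+2+130+1+12+3 = 191, so the proportions are 0.078534, 0.057592, 0.062827, 0.026178, 0.010471, 0.680628, 0.005236, 0.062827, 0.015707 (working shown to 6 dp, full precision carried).
D = 0.078534² + 0.057592² + 0.062827² + 0.026178² + 0.010471² + 0.680628² + 0.005236² + 0.062827² + 0.015707² = 0.006168 + 0.003317 + 0.003947 + 0.000685 + 0.000110 + 0.463255 + 0.000027 + 0.003947 + 0.000247 = 0.481703.
So 1 − D = 0.518297, i.e. 0.5183 to 4 decimal places.

0.5183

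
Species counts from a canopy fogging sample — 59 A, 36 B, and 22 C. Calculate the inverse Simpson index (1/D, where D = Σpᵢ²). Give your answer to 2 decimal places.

Total N = 59+36+22 = 117, so the proportions are 0.50427, 0.30769, 0.18803 (working shown to 5 dp, full precision carried).
D = 0.50427² + 0.30769² + 0.18803² = 0.25429 + 0.09467 + 0.03536 = 0.38432.
So 1/D = 2.6020, i.e. 2.60 to 2 decimal places.

2.60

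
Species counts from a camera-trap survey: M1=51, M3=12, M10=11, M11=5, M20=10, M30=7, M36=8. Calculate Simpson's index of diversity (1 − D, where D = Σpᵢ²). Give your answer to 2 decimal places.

Total N = 51+12+11+5+10+7+8 = 104, so the proportions are 0.4904, 0.1154, 0.1058, 0.0481, 0.0962, 0.0673, 0.0769 (working shown to 4 dp, full precision carried).
D = 0.4904² + 0.1154² + 0.1058² + 0.0481² + 0.0962² + 0.0673² + 0.0769² = 0.2405 + 0.0133 + 0.0112 + 0.0023 + 0.0092 + 0.0045 + 0.0059 = 0.2870.
So 1 − D = 0.7130, i.e. 0.71 to 2 decimal places.

0.71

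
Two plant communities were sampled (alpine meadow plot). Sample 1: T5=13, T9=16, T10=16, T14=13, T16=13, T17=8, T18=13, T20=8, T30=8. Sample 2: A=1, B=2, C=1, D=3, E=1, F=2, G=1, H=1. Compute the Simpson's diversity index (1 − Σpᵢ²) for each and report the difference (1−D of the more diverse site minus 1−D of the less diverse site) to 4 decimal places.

Sample 1: N=108, proportions 0.12037, 0.148148, 0.148148, 0.12037, 0.12037, 0.074074, 0.12037, 0.074074, 0.074074, giving 1−D = 0.881687 (working shown to 6 dp, full precision carried).
Sample 2: N=12, proportions 0.083333, 0.166667, 0.083333, 0.25, 0.083333, 0.166667, 0.083333, 0.083333, giving 1−D = 0.847222.
Difference = |0.881687 − 0.847222| = 0.034465, i.e. 0.0345 to 4 decimal places.

0.0345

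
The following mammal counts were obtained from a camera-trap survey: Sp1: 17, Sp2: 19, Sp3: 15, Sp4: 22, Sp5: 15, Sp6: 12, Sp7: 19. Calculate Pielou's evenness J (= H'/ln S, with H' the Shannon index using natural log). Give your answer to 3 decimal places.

0.992

Total N = 17+19+15+22+15+12+19 = 119, so the proportions are 0.14286, 0.15966, 0.12605, 0.18487, 0.12605, 0.10084, 0.15966 (working shown to 5 dp, full precision carried).
H' = −Σ pᵢ ln pᵢ = −((-0.27799) + (-0.29293) + (-0.26106) + (-0.31208) + (-0.26106) + (-0.23135) + (-0.29293)) = 1.92940.
With S = 7 species, ln S = 1.94591, so J = 1.92940/1.94591 = 0.99152, i.e. 0.992 to 3 decimal places.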